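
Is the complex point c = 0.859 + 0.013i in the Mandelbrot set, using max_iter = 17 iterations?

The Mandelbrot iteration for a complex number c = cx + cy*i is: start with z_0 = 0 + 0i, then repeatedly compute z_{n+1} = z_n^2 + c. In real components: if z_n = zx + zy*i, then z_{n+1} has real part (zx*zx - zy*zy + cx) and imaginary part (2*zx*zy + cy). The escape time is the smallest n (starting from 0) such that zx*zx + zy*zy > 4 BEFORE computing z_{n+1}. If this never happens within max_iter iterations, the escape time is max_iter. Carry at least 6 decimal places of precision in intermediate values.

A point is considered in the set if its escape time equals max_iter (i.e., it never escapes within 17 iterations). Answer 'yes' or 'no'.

z_0 = 0 + 0i, c = 0.8590 + 0.0130i
Iter 1: z = 0.8590 + 0.0130i, |z|^2 = 0.7380
Iter 2: z = 1.5967 + 0.0353i, |z|^2 = 2.5507
Iter 3: z = 3.4072 + 0.1258i, |z|^2 = 11.6251
Escaped at iteration 3

Answer: no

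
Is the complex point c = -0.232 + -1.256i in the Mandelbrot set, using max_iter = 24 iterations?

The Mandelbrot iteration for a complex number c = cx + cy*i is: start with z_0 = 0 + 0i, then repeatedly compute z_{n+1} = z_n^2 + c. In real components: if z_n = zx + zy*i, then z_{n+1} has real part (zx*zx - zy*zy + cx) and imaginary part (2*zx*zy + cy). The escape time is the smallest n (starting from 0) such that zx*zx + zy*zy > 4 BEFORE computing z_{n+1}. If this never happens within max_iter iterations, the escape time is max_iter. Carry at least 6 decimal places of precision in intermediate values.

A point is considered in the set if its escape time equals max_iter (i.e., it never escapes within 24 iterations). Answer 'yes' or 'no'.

z_0 = 0 + 0i, c = -0.2320 + -1.2560i
Iter 1: z = -0.2320 + -1.2560i, |z|^2 = 1.6314
Iter 2: z = -1.7557 + -0.6732i, |z|^2 = 3.5357
Iter 3: z = 2.3973 + 1.1079i, |z|^2 = 6.9746
Escaped at iteration 3

Answer: no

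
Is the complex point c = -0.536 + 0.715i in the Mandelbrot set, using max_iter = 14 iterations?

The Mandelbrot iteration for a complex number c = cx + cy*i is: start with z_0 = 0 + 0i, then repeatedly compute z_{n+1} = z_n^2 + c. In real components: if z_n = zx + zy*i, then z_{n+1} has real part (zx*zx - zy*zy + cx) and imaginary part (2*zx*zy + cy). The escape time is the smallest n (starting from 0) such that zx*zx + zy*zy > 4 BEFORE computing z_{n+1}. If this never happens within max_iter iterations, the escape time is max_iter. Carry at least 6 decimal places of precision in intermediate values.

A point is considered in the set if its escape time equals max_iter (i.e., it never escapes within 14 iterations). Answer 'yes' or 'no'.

z_0 = 0 + 0i, c = -0.5360 + 0.7150i
Iter 1: z = -0.5360 + 0.7150i, |z|^2 = 0.7985
Iter 2: z = -0.7599 + -0.0515i, |z|^2 = 0.5801
Iter 3: z = 0.0388 + 0.7932i, |z|^2 = 0.6307
Iter 4: z = -1.1637 + 0.7766i, |z|^2 = 1.9574
Iter 5: z = 0.2151 + -1.0925i, |z|^2 = 1.2399
Iter 6: z = -1.6834 + 0.2450i, |z|^2 = 2.8938
Iter 7: z = 2.2378 + -0.1097i, |z|^2 = 5.0198
Escaped at iteration 7

Answer: no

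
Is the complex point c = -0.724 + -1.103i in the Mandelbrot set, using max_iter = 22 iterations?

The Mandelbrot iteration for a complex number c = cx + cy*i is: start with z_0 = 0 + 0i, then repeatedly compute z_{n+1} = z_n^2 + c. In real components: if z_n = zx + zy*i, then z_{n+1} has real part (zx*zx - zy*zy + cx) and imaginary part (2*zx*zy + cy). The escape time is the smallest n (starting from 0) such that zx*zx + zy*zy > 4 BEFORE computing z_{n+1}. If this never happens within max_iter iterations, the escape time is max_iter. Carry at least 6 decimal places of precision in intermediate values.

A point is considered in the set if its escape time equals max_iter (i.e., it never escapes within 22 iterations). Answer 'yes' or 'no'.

Answer: no

Derivation:
z_0 = 0 + 0i, c = -0.7240 + -1.1030i
Iter 1: z = -0.7240 + -1.1030i, |z|^2 = 1.7408
Iter 2: z = -1.4164 + 0.4941i, |z|^2 = 2.2505
Iter 3: z = 1.0381 + -2.5028i, |z|^2 = 7.3419
Escaped at iteration 3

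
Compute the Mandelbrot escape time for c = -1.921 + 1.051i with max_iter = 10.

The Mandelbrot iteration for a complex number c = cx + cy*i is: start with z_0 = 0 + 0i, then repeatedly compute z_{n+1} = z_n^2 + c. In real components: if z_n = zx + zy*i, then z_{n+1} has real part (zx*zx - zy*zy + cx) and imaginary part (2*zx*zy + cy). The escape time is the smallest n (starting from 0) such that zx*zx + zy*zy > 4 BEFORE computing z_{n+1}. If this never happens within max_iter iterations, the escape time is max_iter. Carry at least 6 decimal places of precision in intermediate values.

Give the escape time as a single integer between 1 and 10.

Answer: 1

Derivation:
z_0 = 0 + 0i, c = -1.9210 + 1.0510i
Iter 1: z = -1.9210 + 1.0510i, |z|^2 = 4.7948
Escaped at iteration 1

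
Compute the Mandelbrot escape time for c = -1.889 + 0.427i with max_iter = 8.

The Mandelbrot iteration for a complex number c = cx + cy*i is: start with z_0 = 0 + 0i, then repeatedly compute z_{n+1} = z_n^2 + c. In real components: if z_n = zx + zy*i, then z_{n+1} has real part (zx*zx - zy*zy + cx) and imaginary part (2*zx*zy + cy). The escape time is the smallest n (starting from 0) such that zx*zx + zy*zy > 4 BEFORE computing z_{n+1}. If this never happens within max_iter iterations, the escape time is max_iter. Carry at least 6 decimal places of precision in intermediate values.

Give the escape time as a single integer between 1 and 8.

z_0 = 0 + 0i, c = -1.8890 + 0.4270i
Iter 1: z = -1.8890 + 0.4270i, |z|^2 = 3.7507
Iter 2: z = 1.4970 + -1.1862i, |z|^2 = 3.6481
Iter 3: z = -1.0551 + -3.1245i, |z|^2 = 10.8756
Escaped at iteration 3

Answer: 3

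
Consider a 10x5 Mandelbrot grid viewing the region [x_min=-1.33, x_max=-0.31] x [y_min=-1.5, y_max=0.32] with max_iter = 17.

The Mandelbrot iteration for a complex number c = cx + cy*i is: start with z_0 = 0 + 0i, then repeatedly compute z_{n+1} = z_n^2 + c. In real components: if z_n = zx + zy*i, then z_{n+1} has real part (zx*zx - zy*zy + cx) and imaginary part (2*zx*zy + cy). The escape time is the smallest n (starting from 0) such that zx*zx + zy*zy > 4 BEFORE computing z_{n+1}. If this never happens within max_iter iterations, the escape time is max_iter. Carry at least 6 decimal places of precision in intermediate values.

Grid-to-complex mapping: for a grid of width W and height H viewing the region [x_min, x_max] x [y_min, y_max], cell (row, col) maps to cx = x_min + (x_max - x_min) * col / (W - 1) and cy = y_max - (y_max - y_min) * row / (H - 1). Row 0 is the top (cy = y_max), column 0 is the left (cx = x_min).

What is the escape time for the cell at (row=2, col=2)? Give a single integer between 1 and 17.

Answer: 4

Derivation:
z_0 = 0 + 0i, c = -1.1033 + -0.5900i
Iter 1: z = -1.1033 + -0.5900i, |z|^2 = 1.5654
Iter 2: z = -0.2341 + 0.7119i, |z|^2 = 0.5616
Iter 3: z = -1.5554 + -0.9233i, |z|^2 = 3.2717
Iter 4: z = 0.4634 + 2.2822i, |z|^2 = 5.4232
Escaped at iteration 4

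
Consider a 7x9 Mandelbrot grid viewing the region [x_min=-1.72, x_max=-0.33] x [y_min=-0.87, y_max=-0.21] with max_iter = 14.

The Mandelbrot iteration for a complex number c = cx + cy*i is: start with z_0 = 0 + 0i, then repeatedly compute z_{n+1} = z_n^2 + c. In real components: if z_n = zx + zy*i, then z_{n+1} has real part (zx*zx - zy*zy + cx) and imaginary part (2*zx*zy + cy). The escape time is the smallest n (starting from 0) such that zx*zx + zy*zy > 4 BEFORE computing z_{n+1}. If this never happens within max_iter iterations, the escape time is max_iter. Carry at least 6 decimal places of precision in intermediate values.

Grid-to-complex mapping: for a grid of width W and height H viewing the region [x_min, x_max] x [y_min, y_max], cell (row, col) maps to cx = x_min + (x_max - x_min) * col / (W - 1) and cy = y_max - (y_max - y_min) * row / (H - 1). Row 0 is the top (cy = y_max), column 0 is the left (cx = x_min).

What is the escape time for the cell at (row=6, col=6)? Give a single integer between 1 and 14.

Answer: 9

Derivation:
z_0 = 0 + 0i, c = -0.3300 + -0.7050i
Iter 1: z = -0.3300 + -0.7050i, |z|^2 = 0.6059
Iter 2: z = -0.7181 + -0.2397i, |z|^2 = 0.5732
Iter 3: z = 0.1282 + -0.3607i, |z|^2 = 0.1466
Iter 4: z = -0.4437 + -0.7975i, |z|^2 = 0.8329
Iter 5: z = -0.7692 + 0.0027i, |z|^2 = 0.5917
Iter 6: z = 0.2617 + -0.7091i, |z|^2 = 0.5713
Iter 7: z = -0.7644 + -1.0761i, |z|^2 = 1.7423
Iter 8: z = -0.9037 + 0.9402i, |z|^2 = 1.7005
Iter 9: z = -0.3973 + -2.4042i, |z|^2 = 5.9380
Escaped at iteration 9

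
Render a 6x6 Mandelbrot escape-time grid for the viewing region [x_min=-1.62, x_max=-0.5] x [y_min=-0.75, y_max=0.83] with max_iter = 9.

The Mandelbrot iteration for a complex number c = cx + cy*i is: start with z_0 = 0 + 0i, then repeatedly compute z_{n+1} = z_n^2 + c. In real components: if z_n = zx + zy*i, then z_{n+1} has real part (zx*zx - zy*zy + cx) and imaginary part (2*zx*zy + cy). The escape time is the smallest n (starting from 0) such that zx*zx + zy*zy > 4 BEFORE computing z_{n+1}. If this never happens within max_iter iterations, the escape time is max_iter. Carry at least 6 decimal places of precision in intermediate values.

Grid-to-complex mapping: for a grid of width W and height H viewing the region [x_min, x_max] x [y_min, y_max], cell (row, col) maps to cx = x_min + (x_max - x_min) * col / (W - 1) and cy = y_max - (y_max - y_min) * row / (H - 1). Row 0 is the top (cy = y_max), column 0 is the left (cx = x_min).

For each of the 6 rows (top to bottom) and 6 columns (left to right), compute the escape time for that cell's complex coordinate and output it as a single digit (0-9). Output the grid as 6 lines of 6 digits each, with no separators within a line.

Answer: 333345
335569
579999
699999
346699
333446

Derivation:
(row=0, col=0): c = -1.6200 + 0.8300i → escape time 3
(row=0, col=1): c = -1.3960 + 0.8300i → escape time 3
(row=0, col=2): c = -1.1720 + 0.8300i → escape time 3
(row=0, col=3): c = -0.9480 + 0.8300i → escape time 3
(row=0, col=4): c = -0.7240 + 0.8300i → escape time 4
(row=0, col=5): c = -0.5000 + 0.8300i → escape time 5
(row=1, col=0): c = -1.6200 + 0.5140i → escape time 3
(row=1, col=1): c = -1.3960 + 0.5140i → escape time 3
(row=1, col=2): c = -1.1720 + 0.5140i → escape time 5
(row=1, col=3): c = -0.9480 + 0.5140i → escape time 5
(row=1, col=4): c = -0.7240 + 0.5140i → escape time 6
(row=1, col=5): c = -0.5000 + 0.5140i → escape time 9
(row=2, col=0): c = -1.6200 + 0.1980i → escape time 5
(row=2, col=1): c = -1.3960 + 0.1980i → escape time 7
(row=2, col=2): c = -1.1720 + 0.1980i → escape time 9
(row=2, col=3): c = -0.9480 + 0.1980i → escape time 9
(row=2, col=4): c = -0.7240 + 0.1980i → escape time 9
(row=2, col=5): c = -0.5000 + 0.1980i → escape time 9
(row=3, col=0): c = -1.6200 + -0.1180i → escape time 6
(row=3, col=1): c = -1.3960 + -0.1180i → escape time 9
(row=3, col=2): c = -1.1720 + -0.1180i → escape time 9
(row=3, col=3): c = -0.9480 + -0.1180i → escape time 9
(row=3, col=4): c = -0.7240 + -0.1180i → escape time 9
(row=3, col=5): c = -0.5000 + -0.1180i → escape time 9
(row=4, col=0): c = -1.6200 + -0.4340i → escape time 3
(row=4, col=1): c = -1.3960 + -0.4340i → escape time 4
(row=4, col=2): c = -1.1720 + -0.4340i → escape time 6
(row=4, col=3): c = -0.9480 + -0.4340i → escape time 6
(row=4, col=4): c = -0.7240 + -0.4340i → escape time 9
(row=4, col=5): c = -0.5000 + -0.4340i → escape time 9
(row=5, col=0): c = -1.6200 + -0.7500i → escape time 3
(row=5, col=1): c = -1.3960 + -0.7500i → escape time 3
(row=5, col=2): c = -1.1720 + -0.7500i → escape time 3
(row=5, col=3): c = -0.9480 + -0.7500i → escape time 4
(row=5, col=4): c = -0.7240 + -0.7500i → escape time 4
(row=5, col=5): c = -0.5000 + -0.7500i → escape time 6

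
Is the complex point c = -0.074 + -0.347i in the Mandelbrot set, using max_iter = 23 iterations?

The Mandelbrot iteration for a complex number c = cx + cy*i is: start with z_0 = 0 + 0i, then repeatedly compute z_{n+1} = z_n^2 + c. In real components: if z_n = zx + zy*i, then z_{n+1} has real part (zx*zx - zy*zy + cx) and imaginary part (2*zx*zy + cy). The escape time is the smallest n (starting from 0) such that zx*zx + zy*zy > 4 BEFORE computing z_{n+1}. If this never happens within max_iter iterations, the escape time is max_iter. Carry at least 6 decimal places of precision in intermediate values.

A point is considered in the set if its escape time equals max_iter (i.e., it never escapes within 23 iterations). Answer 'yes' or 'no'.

z_0 = 0 + 0i, c = -0.0740 + -0.3470i
Iter 1: z = -0.0740 + -0.3470i, |z|^2 = 0.1259
Iter 2: z = -0.1889 + -0.2956i, |z|^2 = 0.1231
Iter 3: z = -0.1257 + -0.2353i, |z|^2 = 0.0712
Iter 4: z = -0.1136 + -0.2878i, |z|^2 = 0.0957
Iter 5: z = -0.1440 + -0.2816i, |z|^2 = 0.1000
Iter 6: z = -0.1326 + -0.2659i, |z|^2 = 0.0883
Iter 7: z = -0.1271 + -0.2765i, |z|^2 = 0.0926
Iter 8: z = -0.1343 + -0.2767i, |z|^2 = 0.0946
Iter 9: z = -0.1325 + -0.2727i, |z|^2 = 0.0919
Iter 10: z = -0.1308 + -0.2747i, |z|^2 = 0.0926
Iter 11: z = -0.1324 + -0.2751i, |z|^2 = 0.0932
Iter 12: z = -0.1322 + -0.2742i, |z|^2 = 0.0926
Iter 13: z = -0.1317 + -0.2745i, |z|^2 = 0.0927
Iter 14: z = -0.1320 + -0.2747i, |z|^2 = 0.0929
Iter 15: z = -0.1320 + -0.2745i, |z|^2 = 0.0928
Iter 16: z = -0.1319 + -0.2745i, |z|^2 = 0.0928
Iter 17: z = -0.1320 + -0.2746i, |z|^2 = 0.0928
Iter 18: z = -0.1320 + -0.2745i, |z|^2 = 0.0928
Iter 19: z = -0.1319 + -0.2745i, |z|^2 = 0.0928
Iter 20: z = -0.1320 + -0.2746i, |z|^2 = 0.0928
Iter 21: z = -0.1320 + -0.2745i, |z|^2 = 0.0928
Iter 22: z = -0.1320 + -0.2745i, |z|^2 = 0.0928
Did not escape in 23 iterations → in set

Answer: yes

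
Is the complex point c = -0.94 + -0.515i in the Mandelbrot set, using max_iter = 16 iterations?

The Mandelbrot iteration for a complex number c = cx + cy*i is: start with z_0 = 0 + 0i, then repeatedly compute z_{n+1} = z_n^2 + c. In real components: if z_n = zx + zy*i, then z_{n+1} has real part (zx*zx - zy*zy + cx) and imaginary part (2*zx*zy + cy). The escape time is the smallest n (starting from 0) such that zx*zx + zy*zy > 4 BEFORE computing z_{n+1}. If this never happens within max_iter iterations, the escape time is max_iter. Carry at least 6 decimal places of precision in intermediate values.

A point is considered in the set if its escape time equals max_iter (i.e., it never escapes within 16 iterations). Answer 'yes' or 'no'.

Answer: no

Derivation:
z_0 = 0 + 0i, c = -0.9400 + -0.5150i
Iter 1: z = -0.9400 + -0.5150i, |z|^2 = 1.1488
Iter 2: z = -0.3216 + 0.4532i, |z|^2 = 0.3088
Iter 3: z = -1.0419 + -0.8065i, |z|^2 = 1.7361
Iter 4: z = -0.5048 + 1.1657i, |z|^2 = 1.6137
Iter 5: z = -2.0440 + -1.6919i, |z|^2 = 7.0407
Escaped at iteration 5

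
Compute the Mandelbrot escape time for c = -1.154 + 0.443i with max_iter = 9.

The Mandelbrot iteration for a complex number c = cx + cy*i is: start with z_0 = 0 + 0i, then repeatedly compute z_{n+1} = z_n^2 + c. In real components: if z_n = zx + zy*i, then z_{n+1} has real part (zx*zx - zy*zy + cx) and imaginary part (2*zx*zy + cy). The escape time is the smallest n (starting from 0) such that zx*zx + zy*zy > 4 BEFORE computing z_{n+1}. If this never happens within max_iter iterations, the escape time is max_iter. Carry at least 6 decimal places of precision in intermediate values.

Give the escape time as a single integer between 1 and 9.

Answer: 6

Derivation:
z_0 = 0 + 0i, c = -1.1540 + 0.4430i
Iter 1: z = -1.1540 + 0.4430i, |z|^2 = 1.5280
Iter 2: z = -0.0185 + -0.5794i, |z|^2 = 0.3361
Iter 3: z = -1.4894 + 0.4645i, |z|^2 = 2.4341
Iter 4: z = 0.8486 + -0.9406i, |z|^2 = 1.6049
Iter 5: z = -1.3186 + -1.1534i, |z|^2 = 3.0690
Iter 6: z = -0.7457 + 3.4847i, |z|^2 = 12.6992
Escaped at iteration 6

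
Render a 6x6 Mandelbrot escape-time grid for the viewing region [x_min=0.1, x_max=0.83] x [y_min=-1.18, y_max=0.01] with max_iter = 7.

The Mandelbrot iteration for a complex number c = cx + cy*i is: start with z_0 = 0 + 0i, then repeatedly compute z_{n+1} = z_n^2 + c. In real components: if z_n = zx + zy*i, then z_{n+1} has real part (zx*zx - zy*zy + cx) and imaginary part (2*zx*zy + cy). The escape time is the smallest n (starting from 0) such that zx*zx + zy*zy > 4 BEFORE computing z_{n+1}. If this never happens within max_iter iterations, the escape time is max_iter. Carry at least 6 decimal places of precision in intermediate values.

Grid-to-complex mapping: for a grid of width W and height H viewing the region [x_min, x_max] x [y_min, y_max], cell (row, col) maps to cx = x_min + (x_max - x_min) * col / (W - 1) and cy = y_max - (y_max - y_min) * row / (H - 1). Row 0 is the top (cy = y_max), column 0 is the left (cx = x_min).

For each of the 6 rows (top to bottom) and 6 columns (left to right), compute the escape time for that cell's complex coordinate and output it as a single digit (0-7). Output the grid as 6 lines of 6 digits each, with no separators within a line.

(row=0, col=0): c = 0.1000 + 0.0100i → escape time 7
(row=0, col=1): c = 0.2460 + 0.0100i → escape time 7
(row=0, col=2): c = 0.3920 + 0.0100i → escape time 7
(row=0, col=3): c = 0.5380 + 0.0100i → escape time 4
(row=0, col=4): c = 0.6840 + 0.0100i → escape time 3
(row=0, col=5): c = 0.8300 + 0.0100i → escape time 3
(row=1, col=0): c = 0.1000 + -0.2280i → escape time 7
(row=1, col=1): c = 0.2460 + -0.2280i → escape time 7
(row=1, col=2): c = 0.3920 + -0.2280i → escape time 7
(row=1, col=3): c = 0.5380 + -0.2280i → escape time 4
(row=1, col=4): c = 0.6840 + -0.2280i → escape time 3
(row=1, col=5): c = 0.8300 + -0.2280i → escape time 3
(row=2, col=0): c = 0.1000 + -0.4660i → escape time 7
(row=2, col=1): c = 0.2460 + -0.4660i → escape time 7
(row=2, col=2): c = 0.3920 + -0.4660i → escape time 7
(row=2, col=3): c = 0.5380 + -0.4660i → escape time 4
(row=2, col=4): c = 0.6840 + -0.4660i → escape time 3
(row=2, col=5): c = 0.8300 + -0.4660i → escape time 3
(row=3, col=0): c = 0.1000 + -0.7040i → escape time 7
(row=3, col=1): c = 0.2460 + -0.7040i → escape time 6
(row=3, col=2): c = 0.3920 + -0.7040i → escape time 5
(row=3, col=3): c = 0.5380 + -0.7040i → escape time 3
(row=3, col=4): c = 0.6840 + -0.7040i → escape time 3
(row=3, col=5): c = 0.8300 + -0.7040i → escape time 2
(row=4, col=0): c = 0.1000 + -0.9420i → escape time 5
(row=4, col=1): c = 0.2460 + -0.9420i → escape time 4
(row=4, col=2): c = 0.3920 + -0.9420i → escape time 3
(row=4, col=3): c = 0.5380 + -0.9420i → escape time 3
(row=4, col=4): c = 0.6840 + -0.9420i → escape time 2
(row=4, col=5): c = 0.8300 + -0.9420i → escape time 2
(row=5, col=0): c = 0.1000 + -1.1800i → escape time 3
(row=5, col=1): c = 0.2460 + -1.1800i → escape time 2
(row=5, col=2): c = 0.3920 + -1.1800i → escape time 2
(row=5, col=3): c = 0.5380 + -1.1800i → escape time 2
(row=5, col=4): c = 0.6840 + -1.1800i → escape time 2
(row=5, col=5): c = 0.8300 + -1.1800i → escape time 2

Answer: 777433
777433
777433
765332
543322
322222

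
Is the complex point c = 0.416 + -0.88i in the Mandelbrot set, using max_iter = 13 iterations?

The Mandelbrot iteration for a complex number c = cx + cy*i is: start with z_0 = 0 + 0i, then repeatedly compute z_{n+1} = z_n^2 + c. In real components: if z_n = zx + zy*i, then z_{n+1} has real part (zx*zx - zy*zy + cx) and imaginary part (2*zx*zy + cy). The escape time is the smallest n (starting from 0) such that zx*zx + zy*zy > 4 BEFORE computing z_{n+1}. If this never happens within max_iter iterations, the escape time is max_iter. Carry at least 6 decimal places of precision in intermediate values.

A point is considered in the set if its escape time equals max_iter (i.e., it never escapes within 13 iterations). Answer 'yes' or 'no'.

z_0 = 0 + 0i, c = 0.4160 + -0.8800i
Iter 1: z = 0.4160 + -0.8800i, |z|^2 = 0.9475
Iter 2: z = -0.1853 + -1.6122i, |z|^2 = 2.6334
Iter 3: z = -2.1487 + -0.2824i, |z|^2 = 4.6967
Escaped at iteration 3

Answer: no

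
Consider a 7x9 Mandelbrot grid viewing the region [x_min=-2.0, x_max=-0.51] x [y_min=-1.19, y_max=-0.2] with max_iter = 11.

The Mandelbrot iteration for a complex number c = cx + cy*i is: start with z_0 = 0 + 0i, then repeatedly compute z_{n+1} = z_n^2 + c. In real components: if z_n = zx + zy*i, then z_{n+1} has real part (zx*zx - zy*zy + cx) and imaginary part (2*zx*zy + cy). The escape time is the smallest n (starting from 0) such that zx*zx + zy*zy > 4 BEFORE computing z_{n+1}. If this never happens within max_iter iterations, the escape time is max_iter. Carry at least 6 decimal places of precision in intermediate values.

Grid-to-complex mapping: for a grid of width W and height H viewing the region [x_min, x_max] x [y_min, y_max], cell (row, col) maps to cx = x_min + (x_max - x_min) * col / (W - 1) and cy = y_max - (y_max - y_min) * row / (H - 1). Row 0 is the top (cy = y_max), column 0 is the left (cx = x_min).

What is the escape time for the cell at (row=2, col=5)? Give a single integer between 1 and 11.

z_0 = 0 + 0i, c = -0.7583 + -0.4475i
Iter 1: z = -0.7583 + -0.4475i, |z|^2 = 0.7753
Iter 2: z = -0.3835 + 0.2312i, |z|^2 = 0.2005
Iter 3: z = -0.6647 + -0.6248i, |z|^2 = 0.8323
Iter 4: z = -0.7069 + 0.3832i, |z|^2 = 0.6466
Iter 5: z = -0.4054 + -0.9893i, |z|^2 = 1.1430
Iter 6: z = -1.5726 + 0.3546i, |z|^2 = 2.5989
Iter 7: z = 1.5891 + -1.5628i, |z|^2 = 4.9674
Escaped at iteration 7

Answer: 7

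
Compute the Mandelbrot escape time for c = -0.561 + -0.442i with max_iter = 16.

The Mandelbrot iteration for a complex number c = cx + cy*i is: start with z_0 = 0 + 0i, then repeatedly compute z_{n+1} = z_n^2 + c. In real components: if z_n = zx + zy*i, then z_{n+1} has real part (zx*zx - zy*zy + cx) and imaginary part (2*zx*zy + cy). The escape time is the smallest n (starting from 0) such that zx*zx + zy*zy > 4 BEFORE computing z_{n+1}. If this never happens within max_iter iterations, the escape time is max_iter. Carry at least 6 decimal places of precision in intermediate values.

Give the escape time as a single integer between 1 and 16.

z_0 = 0 + 0i, c = -0.5610 + -0.4420i
Iter 1: z = -0.5610 + -0.4420i, |z|^2 = 0.5101
Iter 2: z = -0.4416 + 0.0539i, |z|^2 = 0.1980
Iter 3: z = -0.3689 + -0.4896i, |z|^2 = 0.3758
Iter 4: z = -0.6647 + -0.0808i, |z|^2 = 0.4483
Iter 5: z = -0.1257 + -0.3346i, |z|^2 = 0.1278
Iter 6: z = -0.6571 + -0.3579i, |z|^2 = 0.5599
Iter 7: z = -0.2572 + 0.0283i, |z|^2 = 0.0670
Iter 8: z = -0.4956 + -0.4566i, |z|^2 = 0.4541
Iter 9: z = -0.5238 + 0.0106i, |z|^2 = 0.2745
Iter 10: z = -0.2867 + -0.4531i, |z|^2 = 0.2875
Iter 11: z = -0.6841 + -0.1822i, |z|^2 = 0.5011
Iter 12: z = -0.1262 + -0.1928i, |z|^2 = 0.0531
Iter 13: z = -0.5822 + -0.3933i, |z|^2 = 0.4937
Iter 14: z = -0.3767 + 0.0160i, |z|^2 = 0.1422
Iter 15: z = -0.4193 + -0.4541i, |z|^2 = 0.3820

Answer: 16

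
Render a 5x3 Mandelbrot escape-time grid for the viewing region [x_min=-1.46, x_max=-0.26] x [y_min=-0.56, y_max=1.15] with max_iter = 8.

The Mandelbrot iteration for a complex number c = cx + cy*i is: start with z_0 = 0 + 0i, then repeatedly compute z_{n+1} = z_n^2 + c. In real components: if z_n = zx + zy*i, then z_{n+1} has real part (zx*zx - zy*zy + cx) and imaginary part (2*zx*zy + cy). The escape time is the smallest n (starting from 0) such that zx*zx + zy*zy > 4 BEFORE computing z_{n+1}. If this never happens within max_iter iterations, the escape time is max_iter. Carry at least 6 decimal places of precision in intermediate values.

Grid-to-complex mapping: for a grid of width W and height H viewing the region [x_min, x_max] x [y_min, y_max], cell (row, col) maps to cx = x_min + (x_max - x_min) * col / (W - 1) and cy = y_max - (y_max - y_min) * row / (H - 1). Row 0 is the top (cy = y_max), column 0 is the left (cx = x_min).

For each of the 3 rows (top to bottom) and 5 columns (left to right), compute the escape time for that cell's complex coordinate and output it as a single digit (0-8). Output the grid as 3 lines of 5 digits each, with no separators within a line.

Answer: 23334
58888
34588

Derivation:
(row=0, col=0): c = -1.4600 + 1.1500i → escape time 2
(row=0, col=1): c = -1.1600 + 1.1500i → escape time 3
(row=0, col=2): c = -0.8600 + 1.1500i → escape time 3
(row=0, col=3): c = -0.5600 + 1.1500i → escape time 3
(row=0, col=4): c = -0.2600 + 1.1500i → escape time 4
(row=1, col=0): c = -1.4600 + 0.2950i → escape time 5
(row=1, col=1): c = -1.1600 + 0.2950i → escape time 8
(row=1, col=2): c = -0.8600 + 0.2950i → escape time 8
(row=1, col=3): c = -0.5600 + 0.2950i → escape time 8
(row=1, col=4): c = -0.2600 + 0.2950i → escape time 8
(row=2, col=0): c = -1.4600 + -0.5600i → escape time 3
(row=2, col=1): c = -1.1600 + -0.5600i → escape time 4
(row=2, col=2): c = -0.8600 + -0.5600i → escape time 5
(row=2, col=3): c = -0.5600 + -0.5600i → escape time 8
(row=2, col=4): c = -0.2600 + -0.5600i → escape time 8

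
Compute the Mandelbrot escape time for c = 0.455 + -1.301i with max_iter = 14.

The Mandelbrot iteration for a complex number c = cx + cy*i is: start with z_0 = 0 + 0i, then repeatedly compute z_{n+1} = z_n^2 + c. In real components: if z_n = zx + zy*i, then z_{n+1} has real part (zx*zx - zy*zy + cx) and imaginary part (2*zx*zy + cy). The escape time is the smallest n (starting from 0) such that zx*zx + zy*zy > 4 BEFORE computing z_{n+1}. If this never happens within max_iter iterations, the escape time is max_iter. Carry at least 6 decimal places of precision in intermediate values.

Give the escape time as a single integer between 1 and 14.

z_0 = 0 + 0i, c = 0.4550 + -1.3010i
Iter 1: z = 0.4550 + -1.3010i, |z|^2 = 1.8996
Iter 2: z = -1.0306 + -2.4849i, |z|^2 = 7.2369
Escaped at iteration 2

Answer: 2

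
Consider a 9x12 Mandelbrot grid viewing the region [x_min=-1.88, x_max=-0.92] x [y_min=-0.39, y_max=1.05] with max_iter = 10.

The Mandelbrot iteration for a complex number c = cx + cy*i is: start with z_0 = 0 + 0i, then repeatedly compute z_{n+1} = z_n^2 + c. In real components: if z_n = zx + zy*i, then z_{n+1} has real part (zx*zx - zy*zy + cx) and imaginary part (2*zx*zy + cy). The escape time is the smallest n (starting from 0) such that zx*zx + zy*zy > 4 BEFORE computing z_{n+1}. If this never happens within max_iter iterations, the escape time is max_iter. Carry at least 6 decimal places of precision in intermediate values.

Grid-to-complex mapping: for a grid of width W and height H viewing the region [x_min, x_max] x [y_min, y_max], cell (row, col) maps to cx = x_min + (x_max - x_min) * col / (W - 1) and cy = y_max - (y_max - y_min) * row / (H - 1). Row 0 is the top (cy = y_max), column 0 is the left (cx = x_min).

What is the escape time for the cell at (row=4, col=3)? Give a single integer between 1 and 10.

z_0 = 0 + 0i, c = -1.5200 + 0.5264i
Iter 1: z = -1.5200 + 0.5264i, |z|^2 = 2.5875
Iter 2: z = 0.5133 + -1.0738i, |z|^2 = 1.4165
Iter 3: z = -2.4095 + -0.5761i, |z|^2 = 6.1375
Escaped at iteration 3

Answer: 3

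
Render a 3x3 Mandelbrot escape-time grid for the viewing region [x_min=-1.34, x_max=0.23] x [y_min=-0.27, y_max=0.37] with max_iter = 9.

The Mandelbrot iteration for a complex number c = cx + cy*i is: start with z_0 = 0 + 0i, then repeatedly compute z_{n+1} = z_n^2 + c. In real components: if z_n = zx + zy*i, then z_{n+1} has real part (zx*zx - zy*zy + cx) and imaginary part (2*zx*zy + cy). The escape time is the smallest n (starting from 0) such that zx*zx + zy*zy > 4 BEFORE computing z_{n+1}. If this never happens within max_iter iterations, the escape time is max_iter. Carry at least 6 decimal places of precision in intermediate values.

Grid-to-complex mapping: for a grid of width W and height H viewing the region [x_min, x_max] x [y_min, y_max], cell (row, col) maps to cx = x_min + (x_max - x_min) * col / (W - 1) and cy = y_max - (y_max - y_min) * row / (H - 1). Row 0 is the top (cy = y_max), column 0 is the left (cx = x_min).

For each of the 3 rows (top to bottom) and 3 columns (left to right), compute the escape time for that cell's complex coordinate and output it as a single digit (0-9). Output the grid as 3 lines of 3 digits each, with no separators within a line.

Answer: 699
999
799

Derivation:
(row=0, col=0): c = -1.3400 + 0.3700i → escape time 6
(row=0, col=1): c = -0.5550 + 0.3700i → escape time 9
(row=0, col=2): c = 0.2300 + 0.3700i → escape time 9
(row=1, col=0): c = -1.3400 + 0.0500i → escape time 9
(row=1, col=1): c = -0.5550 + 0.0500i → escape time 9
(row=1, col=2): c = 0.2300 + 0.0500i → escape time 9
(row=2, col=0): c = -1.3400 + -0.2700i → escape time 7
(row=2, col=1): c = -0.5550 + -0.2700i → escape time 9
(row=2, col=2): c = 0.2300 + -0.2700i → escape time 9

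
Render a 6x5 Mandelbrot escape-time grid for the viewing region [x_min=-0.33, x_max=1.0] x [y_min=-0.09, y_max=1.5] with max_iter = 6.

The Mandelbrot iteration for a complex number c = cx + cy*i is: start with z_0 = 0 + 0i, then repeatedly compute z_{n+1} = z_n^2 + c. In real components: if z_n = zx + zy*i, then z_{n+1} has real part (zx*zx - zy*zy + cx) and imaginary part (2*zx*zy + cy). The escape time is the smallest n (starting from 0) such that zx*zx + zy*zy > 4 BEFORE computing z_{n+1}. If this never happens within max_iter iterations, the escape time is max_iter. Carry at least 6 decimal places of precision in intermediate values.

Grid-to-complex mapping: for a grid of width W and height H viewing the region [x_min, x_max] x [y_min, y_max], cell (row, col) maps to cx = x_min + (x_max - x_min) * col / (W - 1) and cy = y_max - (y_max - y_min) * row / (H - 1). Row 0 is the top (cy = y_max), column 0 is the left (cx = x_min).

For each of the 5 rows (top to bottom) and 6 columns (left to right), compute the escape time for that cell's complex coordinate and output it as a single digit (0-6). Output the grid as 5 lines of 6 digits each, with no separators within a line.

Answer: 222222
453222
666432
666632
666532

Derivation:
(row=0, col=0): c = -0.3300 + 1.5000i → escape time 2
(row=0, col=1): c = -0.0640 + 1.5000i → escape time 2
(row=0, col=2): c = 0.2020 + 1.5000i → escape time 2
(row=0, col=3): c = 0.4680 + 1.5000i → escape time 2
(row=0, col=4): c = 0.7340 + 1.5000i → escape time 2
(row=0, col=5): c = 1.0000 + 1.5000i → escape time 2
(row=1, col=0): c = -0.3300 + 1.1025i → escape time 4
(row=1, col=1): c = -0.0640 + 1.1025i → escape time 5
(row=1, col=2): c = 0.2020 + 1.1025i → escape time 3
(row=1, col=3): c = 0.4680 + 1.1025i → escape time 2
(row=1, col=4): c = 0.7340 + 1.1025i → escape time 2
(row=1, col=5): c = 1.0000 + 1.1025i → escape time 2
(row=2, col=0): c = -0.3300 + 0.7050i → escape time 6
(row=2, col=1): c = -0.0640 + 0.7050i → escape time 6
(row=2, col=2): c = 0.2020 + 0.7050i → escape time 6
(row=2, col=3): c = 0.4680 + 0.7050i → escape time 4
(row=2, col=4): c = 0.7340 + 0.7050i → escape time 3
(row=2, col=5): c = 1.0000 + 0.7050i → escape time 2
(row=3, col=0): c = -0.3300 + 0.3075i → escape time 6
(row=3, col=1): c = -0.0640 + 0.3075i → escape time 6
(row=3, col=2): c = 0.2020 + 0.3075i → escape time 6
(row=3, col=3): c = 0.4680 + 0.3075i → escape time 6
(row=3, col=4): c = 0.7340 + 0.3075i → escape time 3
(row=3, col=5): c = 1.0000 + 0.3075i → escape time 2
(row=4, col=0): c = -0.3300 + -0.0900i → escape time 6
(row=4, col=1): c = -0.0640 + -0.0900i → escape time 6
(row=4, col=2): c = 0.2020 + -0.0900i → escape time 6
(row=4, col=3): c = 0.4680 + -0.0900i → escape time 5
(row=4, col=4): c = 0.7340 + -0.0900i → escape time 3
(row=4, col=5): c = 1.0000 + -0.0900i → escape time 2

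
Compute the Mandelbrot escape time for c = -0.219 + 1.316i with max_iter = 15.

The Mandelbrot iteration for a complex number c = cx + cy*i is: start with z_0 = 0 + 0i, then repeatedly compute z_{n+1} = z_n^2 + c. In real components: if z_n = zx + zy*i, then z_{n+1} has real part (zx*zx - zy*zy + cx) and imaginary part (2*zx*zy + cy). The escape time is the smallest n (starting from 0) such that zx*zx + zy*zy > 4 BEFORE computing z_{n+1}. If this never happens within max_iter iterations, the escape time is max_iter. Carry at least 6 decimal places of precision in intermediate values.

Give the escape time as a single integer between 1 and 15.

Answer: 2

Derivation:
z_0 = 0 + 0i, c = -0.2190 + 1.3160i
Iter 1: z = -0.2190 + 1.3160i, |z|^2 = 1.7798
Iter 2: z = -1.9029 + 0.7396i, |z|^2 = 4.1680
Escaped at iteration 2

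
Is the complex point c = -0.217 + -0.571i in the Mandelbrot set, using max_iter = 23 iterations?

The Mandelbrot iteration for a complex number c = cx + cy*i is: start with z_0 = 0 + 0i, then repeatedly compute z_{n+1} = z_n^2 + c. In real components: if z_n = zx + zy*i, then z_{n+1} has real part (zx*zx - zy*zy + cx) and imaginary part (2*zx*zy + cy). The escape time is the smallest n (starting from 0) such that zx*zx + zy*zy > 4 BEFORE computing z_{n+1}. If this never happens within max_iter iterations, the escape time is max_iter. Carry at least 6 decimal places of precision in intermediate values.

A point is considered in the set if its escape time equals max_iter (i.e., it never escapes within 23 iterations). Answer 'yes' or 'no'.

z_0 = 0 + 0i, c = -0.2170 + -0.5710i
Iter 1: z = -0.2170 + -0.5710i, |z|^2 = 0.3731
Iter 2: z = -0.4960 + -0.3232i, |z|^2 = 0.3504
Iter 3: z = -0.0755 + -0.2504i, |z|^2 = 0.0684
Iter 4: z = -0.2740 + -0.5332i, |z|^2 = 0.3594
Iter 5: z = -0.4262 + -0.2788i, |z|^2 = 0.2594
Iter 6: z = -0.1131 + -0.3334i, |z|^2 = 0.1239
Iter 7: z = -0.3153 + -0.4956i, |z|^2 = 0.3451
Iter 8: z = -0.3632 + -0.2584i, |z|^2 = 0.1987
Iter 9: z = -0.1519 + -0.3833i, |z|^2 = 0.1700
Iter 10: z = -0.3408 + -0.4546i, |z|^2 = 0.3228
Iter 11: z = -0.3075 + -0.2611i, |z|^2 = 0.1627
Iter 12: z = -0.1906 + -0.4104i, |z|^2 = 0.2048
Iter 13: z = -0.3491 + -0.4145i, |z|^2 = 0.2937
Iter 14: z = -0.2669 + -0.2816i, |z|^2 = 0.1506
Iter 15: z = -0.2250 + -0.4207i, |z|^2 = 0.2276
Iter 16: z = -0.3433 + -0.3817i, |z|^2 = 0.2635
Iter 17: z = -0.2448 + -0.3089i, |z|^2 = 0.1554
Iter 18: z = -0.2525 + -0.4197i, |z|^2 = 0.2399
Iter 19: z = -0.3294 + -0.3590i, |z|^2 = 0.2374
Iter 20: z = -0.2374 + -0.3345i, |z|^2 = 0.1682
Iter 21: z = -0.2725 + -0.4122i, |z|^2 = 0.2442
Iter 22: z = -0.3127 + -0.3463i, |z|^2 = 0.2177
Did not escape in 23 iterations → in set

Answer: yes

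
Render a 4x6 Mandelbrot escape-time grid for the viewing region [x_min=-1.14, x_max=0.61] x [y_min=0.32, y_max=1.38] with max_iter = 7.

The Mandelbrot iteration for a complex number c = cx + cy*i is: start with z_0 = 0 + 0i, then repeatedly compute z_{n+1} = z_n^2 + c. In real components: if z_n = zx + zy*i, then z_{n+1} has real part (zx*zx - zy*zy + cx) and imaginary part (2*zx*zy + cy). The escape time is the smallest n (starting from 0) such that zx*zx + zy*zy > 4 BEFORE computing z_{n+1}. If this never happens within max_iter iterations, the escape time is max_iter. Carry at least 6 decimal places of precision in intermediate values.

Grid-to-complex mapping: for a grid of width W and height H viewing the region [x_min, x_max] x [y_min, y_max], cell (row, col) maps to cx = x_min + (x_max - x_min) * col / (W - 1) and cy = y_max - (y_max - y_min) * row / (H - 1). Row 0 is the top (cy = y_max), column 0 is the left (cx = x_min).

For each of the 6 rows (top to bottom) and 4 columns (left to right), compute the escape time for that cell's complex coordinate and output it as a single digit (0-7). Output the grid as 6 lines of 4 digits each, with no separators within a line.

Answer: 2222
3332
3462
3673
5773
7774

Derivation:
(row=0, col=0): c = -1.1400 + 1.3800i → escape time 2
(row=0, col=1): c = -0.5567 + 1.3800i → escape time 2
(row=0, col=2): c = 0.0267 + 1.3800i → escape time 2
(row=0, col=3): c = 0.6100 + 1.3800i → escape time 2
(row=1, col=0): c = -1.1400 + 1.1680i → escape time 3
(row=1, col=1): c = -0.5567 + 1.1680i → escape time 3
(row=1, col=2): c = 0.0267 + 1.1680i → escape time 3
(row=1, col=3): c = 0.6100 + 1.1680i → escape time 2
(row=2, col=0): c = -1.1400 + 0.9560i → escape time 3
(row=2, col=1): c = -0.5567 + 0.9560i → escape time 4
(row=2, col=2): c = 0.0267 + 0.9560i → escape time 6
(row=2, col=3): c = 0.6100 + 0.9560i → escape time 2
(row=3, col=0): c = -1.1400 + 0.7440i → escape time 3
(row=3, col=1): c = -0.5567 + 0.7440i → escape time 6
(row=3, col=2): c = 0.0267 + 0.7440i → escape time 7
(row=3, col=3): c = 0.6100 + 0.7440i → escape time 3
(row=4, col=0): c = -1.1400 + 0.5320i → escape time 5
(row=4, col=1): c = -0.5567 + 0.5320i → escape time 7
(row=4, col=2): c = 0.0267 + 0.5320i → escape time 7
(row=4, col=3): c = 0.6100 + 0.5320i → escape time 3
(row=5, col=0): c = -1.1400 + 0.3200i → escape time 7
(row=5, col=1): c = -0.5567 + 0.3200i → escape time 7
(row=5, col=2): c = 0.0267 + 0.3200i → escape time 7
(row=5, col=3): c = 0.6100 + 0.3200i → escape time 4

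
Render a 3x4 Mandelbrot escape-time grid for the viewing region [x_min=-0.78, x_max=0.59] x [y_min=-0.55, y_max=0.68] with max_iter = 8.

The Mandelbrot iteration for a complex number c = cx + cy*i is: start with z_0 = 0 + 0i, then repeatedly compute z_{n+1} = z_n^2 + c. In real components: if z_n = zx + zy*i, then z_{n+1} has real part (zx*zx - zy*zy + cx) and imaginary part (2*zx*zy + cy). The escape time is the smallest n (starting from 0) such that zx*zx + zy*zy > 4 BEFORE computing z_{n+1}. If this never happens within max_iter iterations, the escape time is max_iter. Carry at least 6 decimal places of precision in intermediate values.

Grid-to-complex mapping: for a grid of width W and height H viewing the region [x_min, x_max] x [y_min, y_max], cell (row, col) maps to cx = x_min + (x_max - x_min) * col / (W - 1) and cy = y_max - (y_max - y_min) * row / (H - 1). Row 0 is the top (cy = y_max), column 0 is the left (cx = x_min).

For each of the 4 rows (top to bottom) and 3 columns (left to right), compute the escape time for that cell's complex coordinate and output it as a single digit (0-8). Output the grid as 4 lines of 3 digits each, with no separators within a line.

(row=0, col=0): c = -0.7800 + 0.6800i → escape time 5
(row=0, col=1): c = -0.0950 + 0.6800i → escape time 8
(row=0, col=2): c = 0.5900 + 0.6800i → escape time 3
(row=1, col=0): c = -0.7800 + 0.2700i → escape time 8
(row=1, col=1): c = -0.0950 + 0.2700i → escape time 8
(row=1, col=2): c = 0.5900 + 0.2700i → escape time 4
(row=2, col=0): c = -0.7800 + -0.1400i → escape time 8
(row=2, col=1): c = -0.0950 + -0.1400i → escape time 8
(row=2, col=2): c = 0.5900 + -0.1400i → escape time 4
(row=3, col=0): c = -0.7800 + -0.5500i → escape time 6
(row=3, col=1): c = -0.0950 + -0.5500i → escape time 8
(row=3, col=2): c = 0.5900 + -0.5500i → escape time 3

Answer: 583
884
884
683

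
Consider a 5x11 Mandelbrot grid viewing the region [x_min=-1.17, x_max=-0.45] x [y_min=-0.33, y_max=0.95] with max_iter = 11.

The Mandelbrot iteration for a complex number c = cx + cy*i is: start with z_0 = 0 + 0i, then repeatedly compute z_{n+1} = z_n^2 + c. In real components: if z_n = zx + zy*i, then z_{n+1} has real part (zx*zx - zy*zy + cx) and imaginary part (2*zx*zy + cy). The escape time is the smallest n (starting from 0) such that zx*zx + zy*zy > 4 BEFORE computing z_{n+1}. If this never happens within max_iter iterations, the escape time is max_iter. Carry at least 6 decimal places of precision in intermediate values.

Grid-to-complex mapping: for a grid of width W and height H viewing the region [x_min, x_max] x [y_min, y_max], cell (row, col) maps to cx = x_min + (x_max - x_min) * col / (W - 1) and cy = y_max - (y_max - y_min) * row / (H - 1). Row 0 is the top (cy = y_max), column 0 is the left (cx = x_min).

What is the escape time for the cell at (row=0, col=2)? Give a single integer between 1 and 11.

z_0 = 0 + 0i, c = -0.8100 + 0.9500i
Iter 1: z = -0.8100 + 0.9500i, |z|^2 = 1.5586
Iter 2: z = -1.0564 + -0.5890i, |z|^2 = 1.4629
Iter 3: z = -0.0409 + 2.1944i, |z|^2 = 4.8172
Escaped at iteration 3

Answer: 3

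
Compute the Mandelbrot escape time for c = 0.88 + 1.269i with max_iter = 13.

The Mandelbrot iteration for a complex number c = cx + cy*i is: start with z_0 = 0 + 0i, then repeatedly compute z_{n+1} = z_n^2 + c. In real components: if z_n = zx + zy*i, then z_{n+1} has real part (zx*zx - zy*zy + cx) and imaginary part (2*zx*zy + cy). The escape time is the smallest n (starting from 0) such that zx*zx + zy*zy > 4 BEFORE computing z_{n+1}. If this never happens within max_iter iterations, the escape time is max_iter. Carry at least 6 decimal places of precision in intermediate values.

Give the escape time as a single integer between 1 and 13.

z_0 = 0 + 0i, c = 0.8800 + 1.2690i
Iter 1: z = 0.8800 + 1.2690i, |z|^2 = 2.3848
Iter 2: z = 0.0440 + 3.5024i, |z|^2 = 12.2690
Escaped at iteration 2

Answer: 2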